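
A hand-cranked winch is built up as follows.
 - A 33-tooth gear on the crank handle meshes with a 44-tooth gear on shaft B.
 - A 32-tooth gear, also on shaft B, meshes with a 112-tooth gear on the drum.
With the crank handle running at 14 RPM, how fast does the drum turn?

3 RPM

Gear mesh: ratio = 44/33 = 1.3333, so shaft B turns at 14 / 1.3333 = 10.5 RPM.
Gear mesh: ratio = 112/32 = 3.5, so the drum turns at 10.5 / 3.5 = 3 RPM.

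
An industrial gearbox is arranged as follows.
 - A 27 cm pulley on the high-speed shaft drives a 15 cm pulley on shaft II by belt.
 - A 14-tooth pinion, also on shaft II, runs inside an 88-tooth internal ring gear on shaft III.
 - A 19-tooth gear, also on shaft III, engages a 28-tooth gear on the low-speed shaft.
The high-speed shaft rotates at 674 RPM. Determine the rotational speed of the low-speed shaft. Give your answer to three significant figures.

belt 15/27 = 0.55556 → 674/0.55556 = 1213.2 RPM
internal gear 88/14 = 6.2857 → 1213.2/6.2857 = 193.01 RPM
gear mesh 28/19 = 1.4737 → 193.01/1.4737 = 130.97 RPM

131 RPM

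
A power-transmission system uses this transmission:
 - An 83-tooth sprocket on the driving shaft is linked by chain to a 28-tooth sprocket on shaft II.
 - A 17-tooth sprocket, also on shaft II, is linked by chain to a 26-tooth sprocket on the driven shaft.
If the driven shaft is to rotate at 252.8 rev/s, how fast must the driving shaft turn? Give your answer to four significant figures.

130.4 rev/s

Overall ratio R = 0.33735 × 1.5294 = 0.51595.
Required input speed = output speed × R = 252.8 × 0.51595 = 130.43 rev/s.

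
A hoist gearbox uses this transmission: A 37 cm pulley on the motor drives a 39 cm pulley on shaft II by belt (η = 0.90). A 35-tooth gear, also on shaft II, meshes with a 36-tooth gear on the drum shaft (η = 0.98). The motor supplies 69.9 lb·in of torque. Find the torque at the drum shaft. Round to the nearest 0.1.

66.8 lb·in

After the belt (39/37): 69.9 × 1.0541 × 0.90 = 66.311 lb·in
After the gear mesh (36/35): 66.311 × 1.0286 × 0.98 = 66.841 lb·in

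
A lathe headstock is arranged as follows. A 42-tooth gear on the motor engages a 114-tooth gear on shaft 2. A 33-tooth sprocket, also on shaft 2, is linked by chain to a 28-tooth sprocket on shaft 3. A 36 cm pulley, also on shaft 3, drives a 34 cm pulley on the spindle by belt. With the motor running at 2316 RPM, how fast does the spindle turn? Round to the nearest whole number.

gear mesh 114/42 = 2.7143 → 2316/2.7143 = 853.26 RPM
chain 28/33 = 0.84848 → 853.26/0.84848 = 1005.6 RPM
belt 34/36 = 0.94444 → 1005.6/0.94444 = 1064.8 RPM

1065 RPM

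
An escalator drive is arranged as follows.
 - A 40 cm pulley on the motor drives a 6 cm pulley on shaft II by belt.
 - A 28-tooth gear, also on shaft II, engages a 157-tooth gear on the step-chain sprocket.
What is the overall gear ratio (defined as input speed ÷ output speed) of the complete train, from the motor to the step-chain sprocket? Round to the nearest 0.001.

Each stage contributes driven/driver: belt 6/40 = 0.15, gear mesh 157/28 = 5.6071.
Overall: 0.15 × 5.6071 = 0.84107.

0.841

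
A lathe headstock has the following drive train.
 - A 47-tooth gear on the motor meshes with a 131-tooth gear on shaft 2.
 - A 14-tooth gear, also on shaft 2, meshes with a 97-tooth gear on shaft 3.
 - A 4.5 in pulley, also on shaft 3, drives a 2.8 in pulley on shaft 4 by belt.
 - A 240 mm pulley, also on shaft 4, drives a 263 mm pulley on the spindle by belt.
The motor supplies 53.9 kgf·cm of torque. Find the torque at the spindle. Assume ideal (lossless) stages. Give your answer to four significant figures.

709.7 kgf·cm

After the gear mesh (131/47): 53.9 × 2.7872 = 150.23 kgf·cm
After the gear mesh (97/14): 150.23 × 6.9286 = 1040.9 kgf·cm
After the belt (2.8/4.5): 1040.9 × 0.62222 = 647.67 kgf·cm
After the belt (263/240): 647.67 × 1.0958 = 709.73 kgf·cm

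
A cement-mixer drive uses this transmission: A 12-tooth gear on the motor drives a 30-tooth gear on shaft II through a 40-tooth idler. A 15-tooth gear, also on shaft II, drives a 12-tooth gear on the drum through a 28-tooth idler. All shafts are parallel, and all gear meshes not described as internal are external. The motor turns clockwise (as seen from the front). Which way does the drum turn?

the motor → shaft II: driver → idler → driven is 2 external meshes, 2 reversals → CW.
shaft II → the drum: driver → idler → driven is 2 external meshes, 2 reversals → CW.
4 reversals in total — an even number — so the drum turns the same way as the motor.

clockwise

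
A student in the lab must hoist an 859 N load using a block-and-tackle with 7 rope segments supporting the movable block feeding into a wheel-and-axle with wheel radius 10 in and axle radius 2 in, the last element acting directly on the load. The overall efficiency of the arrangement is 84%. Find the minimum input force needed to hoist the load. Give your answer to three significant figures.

Block-and-tackle MA = number of supporting rope parts = 7.
Wheel-and-axle MA = R/r = 10/2 = 5.
Combined ideal MA = 7 × 5 = 35.
Actual MA = 35 × 0.84 = 29.4.
Effort = load / actual MA = 859 / 29.4 = 29.218 N.

29.2 N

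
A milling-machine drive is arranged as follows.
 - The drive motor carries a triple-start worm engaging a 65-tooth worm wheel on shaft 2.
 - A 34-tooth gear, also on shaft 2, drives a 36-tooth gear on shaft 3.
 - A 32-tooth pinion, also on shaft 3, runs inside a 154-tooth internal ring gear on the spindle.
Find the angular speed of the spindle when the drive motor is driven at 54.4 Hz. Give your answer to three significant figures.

worm 65/3 = 21.667 → 54.4/21.667 = 2.5108 Hz
gear mesh 36/34 = 1.0588 → 2.5108/1.0588 = 2.3713 Hz
internal gear 154/32 = 4.8125 → 2.3713/4.8125 = 0.49273 Hz

0.493 Hz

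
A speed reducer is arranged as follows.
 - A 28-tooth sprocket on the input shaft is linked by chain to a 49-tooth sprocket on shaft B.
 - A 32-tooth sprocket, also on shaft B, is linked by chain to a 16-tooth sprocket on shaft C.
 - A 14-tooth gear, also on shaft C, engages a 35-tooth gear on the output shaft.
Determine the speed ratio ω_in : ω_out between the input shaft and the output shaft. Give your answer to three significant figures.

Each stage contributes driven/driver: chain 49/28 = 1.75, chain 16/32 = 0.5, gear mesh 35/14 = 2.5.
Overall: 1.75 × 0.5 × 2.5 = 2.1875.

2.19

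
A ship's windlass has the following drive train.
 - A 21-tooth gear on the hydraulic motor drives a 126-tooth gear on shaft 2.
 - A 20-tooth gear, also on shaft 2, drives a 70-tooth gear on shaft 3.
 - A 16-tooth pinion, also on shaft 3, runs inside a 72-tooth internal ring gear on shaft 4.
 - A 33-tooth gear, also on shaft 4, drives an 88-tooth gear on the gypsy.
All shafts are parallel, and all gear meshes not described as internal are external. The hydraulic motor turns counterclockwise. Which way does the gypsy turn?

the hydraulic motor → shaft 2: external mesh, 1 reversal → CW.
shaft 2 → shaft 3: external mesh, 1 reversal → CCW.
shaft 3 → shaft 4: internal mesh, same direction → CCW.
shaft 4 → the gypsy: external mesh, 1 reversal → CW.
3 reversals in total — an odd number — so the gypsy turns opposite to the hydraulic motor.

clockwise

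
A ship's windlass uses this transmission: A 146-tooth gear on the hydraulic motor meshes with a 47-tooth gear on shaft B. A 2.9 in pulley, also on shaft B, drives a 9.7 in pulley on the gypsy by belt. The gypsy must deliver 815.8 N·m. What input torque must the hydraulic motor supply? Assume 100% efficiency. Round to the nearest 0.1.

Overall ratio R = 0.32192 × 3.3448 = 1.0768.
Input torque = output torque / R = 815.8 / 1.0768 = 757.64 N·m.

757.6 N·m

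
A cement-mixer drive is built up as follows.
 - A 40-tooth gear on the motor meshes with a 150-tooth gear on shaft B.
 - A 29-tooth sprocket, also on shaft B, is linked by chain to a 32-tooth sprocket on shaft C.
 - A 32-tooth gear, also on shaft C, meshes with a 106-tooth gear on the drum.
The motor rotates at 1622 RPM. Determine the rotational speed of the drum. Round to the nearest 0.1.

118.3 RPM

gear mesh 150/40 = 3.75 → 1622/3.75 = 432.53 RPM
chain 32/29 = 1.1034 → 432.53/1.1034 = 391.98 RPM
gear mesh 106/32 = 3.3125 → 391.98/3.3125 = 118.33 RPM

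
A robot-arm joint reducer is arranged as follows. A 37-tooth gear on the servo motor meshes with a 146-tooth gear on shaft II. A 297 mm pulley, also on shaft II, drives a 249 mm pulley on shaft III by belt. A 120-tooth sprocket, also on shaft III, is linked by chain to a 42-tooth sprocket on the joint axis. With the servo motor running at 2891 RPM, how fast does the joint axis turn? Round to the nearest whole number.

2497 RPM

gear mesh 146/37 = 3.9459 → 2891/3.9459 = 732.65 RPM
belt 249/297 = 0.83838 → 732.65/0.83838 = 873.88 RPM
chain 42/120 = 0.35 → 873.88/0.35 = 2496.8 RPM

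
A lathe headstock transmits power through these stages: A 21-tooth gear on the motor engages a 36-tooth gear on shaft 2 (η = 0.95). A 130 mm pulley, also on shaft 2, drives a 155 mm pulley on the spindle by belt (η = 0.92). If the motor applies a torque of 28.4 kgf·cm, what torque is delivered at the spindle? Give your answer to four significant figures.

50.73 kgf·cm

After the gear mesh (36/21): 28.4 × 1.7143 × 0.95 = 46.251 kgf·cm
After the belt (155/130): 46.251 × 1.1923 × 0.92 = 50.734 kgf·cm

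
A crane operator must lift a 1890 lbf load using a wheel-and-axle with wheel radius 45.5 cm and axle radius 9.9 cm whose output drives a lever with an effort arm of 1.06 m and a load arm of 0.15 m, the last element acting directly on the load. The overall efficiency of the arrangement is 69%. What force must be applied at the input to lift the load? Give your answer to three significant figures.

84.3 lbf

Wheel-and-axle MA = R/r = 45.5/9.9 = 4.596.
Lever MA = effort arm / load arm = 1.06/0.15 = 7.0667.
Combined ideal MA = 4.596 × 7.0667 = 32.478.
Actual MA = 32.478 × 0.69 = 22.41.
Effort = load / actual MA = 1890 / 22.41 = 84.338 lbf.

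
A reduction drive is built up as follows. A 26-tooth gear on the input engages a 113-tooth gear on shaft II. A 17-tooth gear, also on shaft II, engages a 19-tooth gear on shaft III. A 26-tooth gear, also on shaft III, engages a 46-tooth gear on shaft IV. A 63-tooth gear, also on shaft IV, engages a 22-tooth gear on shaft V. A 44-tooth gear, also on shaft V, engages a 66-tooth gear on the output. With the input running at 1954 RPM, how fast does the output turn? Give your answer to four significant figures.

the input → shaft II (gear mesh, 113/26): 1954 ÷ 4.3462 = 449.59 RPM
shaft II → shaft III (gear mesh, 19/17): 449.59 ÷ 1.1176 = 402.27 RPM
shaft III → shaft IV (gear mesh, 46/26): 402.27 ÷ 1.7692 = 227.37 RPM
shaft IV → shaft V (gear mesh, 22/63): 227.37 ÷ 0.34921 = 651.1 RPM
shaft V → the output (gear mesh, 66/44): 651.1 ÷ 1.5 = 434.07 RPM

434.1 RPM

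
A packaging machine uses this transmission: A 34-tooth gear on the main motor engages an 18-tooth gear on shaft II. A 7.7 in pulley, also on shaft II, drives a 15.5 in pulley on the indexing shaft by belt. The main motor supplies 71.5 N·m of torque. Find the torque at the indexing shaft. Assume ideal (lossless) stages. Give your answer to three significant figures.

76.2 N·m

Gear mesh: ratio = 18/34 = 0.52941; torque at shaft II = 71.5 × 0.52941 = 37.853 N·m.
Belt: ratio = 15.5/7.7 = 2.013; torque at the indexing shaft = 37.853 × 2.013 = 76.197 N·m.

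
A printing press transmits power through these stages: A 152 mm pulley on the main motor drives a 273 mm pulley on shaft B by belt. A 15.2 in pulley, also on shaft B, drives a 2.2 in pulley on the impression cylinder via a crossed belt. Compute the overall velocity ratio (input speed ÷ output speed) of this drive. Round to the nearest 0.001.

Each stage contributes driven/driver: belt 273/152 = 1.7961, belt 2.2/15.2 = 0.14474.
Overall: 1.7961 × 0.14474 = 0.25995.

0.260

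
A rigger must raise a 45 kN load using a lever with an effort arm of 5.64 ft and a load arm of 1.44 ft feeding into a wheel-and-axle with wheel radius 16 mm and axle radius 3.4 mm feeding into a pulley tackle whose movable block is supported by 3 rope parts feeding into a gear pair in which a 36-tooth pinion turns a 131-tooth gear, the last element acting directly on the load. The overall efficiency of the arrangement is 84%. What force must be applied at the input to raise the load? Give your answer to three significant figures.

Lever MA = effort arm / load arm = 5.64/1.44 = 3.9167.
Wheel-and-axle MA = R/r = 16/3.4 = 4.7059.
Block-and-tackle MA = number of supporting rope parts = 3.
Gear pair MA = 131/36 = 3.6389.
Combined ideal MA = 3.9167 × 4.7059 × 3 × 3.6389 = 201.21.
Actual MA = 201.21 × 0.84 = 169.02.
Effort = load / actual MA = 45 / 169.02 = 0.26625 kN.

0.266 kN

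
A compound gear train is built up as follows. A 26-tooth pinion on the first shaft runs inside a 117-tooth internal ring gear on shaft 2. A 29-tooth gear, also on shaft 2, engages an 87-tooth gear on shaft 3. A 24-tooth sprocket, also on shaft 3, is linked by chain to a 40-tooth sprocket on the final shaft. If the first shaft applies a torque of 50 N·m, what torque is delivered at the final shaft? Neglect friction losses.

Internal gear: ratio = 117/26 = 4.5; torque at shaft 2 = 50 × 4.5 = 225 N·m.
Gear mesh: ratio = 87/29 = 3; torque at shaft 3 = 225 × 3 = 675 N·m.
Chain: ratio = 40/24 = 1.6667; torque at the final shaft = 675 × 1.6667 = 1125 N·m.

1125 N·m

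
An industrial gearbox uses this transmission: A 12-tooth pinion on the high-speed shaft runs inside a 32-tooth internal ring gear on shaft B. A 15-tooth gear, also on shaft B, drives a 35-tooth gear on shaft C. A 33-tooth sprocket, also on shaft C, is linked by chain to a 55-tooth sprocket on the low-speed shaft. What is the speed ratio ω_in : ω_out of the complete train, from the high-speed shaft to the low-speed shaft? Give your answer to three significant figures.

Each stage contributes driven/driver: internal gear 32/12 = 2.6667, gear mesh 35/15 = 2.3333, chain 55/33 = 1.6667.
Overall: 2.6667 × 2.3333 × 1.6667 = 10.37.

10.4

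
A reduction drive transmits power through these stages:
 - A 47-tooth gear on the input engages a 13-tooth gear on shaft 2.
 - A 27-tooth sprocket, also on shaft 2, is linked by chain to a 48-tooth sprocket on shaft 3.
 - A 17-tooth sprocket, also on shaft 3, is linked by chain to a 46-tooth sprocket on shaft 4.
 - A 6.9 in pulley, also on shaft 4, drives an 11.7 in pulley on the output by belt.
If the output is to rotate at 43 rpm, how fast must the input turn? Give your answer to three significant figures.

97.0 rpm

Overall ratio R = 0.2766 × 1.7778 × 2.7059 × 1.6957 = 2.2562.
Required input speed = output speed × R = 43 × 2.2562 = 97.015 rpm.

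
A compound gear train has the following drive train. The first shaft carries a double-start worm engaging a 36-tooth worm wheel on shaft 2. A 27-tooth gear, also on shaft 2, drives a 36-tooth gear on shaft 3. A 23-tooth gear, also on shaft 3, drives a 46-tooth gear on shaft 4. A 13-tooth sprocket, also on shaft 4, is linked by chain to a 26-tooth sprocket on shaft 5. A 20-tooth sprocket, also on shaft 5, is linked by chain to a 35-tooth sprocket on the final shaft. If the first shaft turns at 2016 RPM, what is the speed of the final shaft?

the first shaft → shaft 2 (worm, 36/2): 2016 ÷ 18 = 112 RPM
shaft 2 → shaft 3 (gear mesh, 36/27): 112 ÷ 1.3333 = 84 RPM
shaft 3 → shaft 4 (gear mesh, 46/23): 84 ÷ 2 = 42 RPM
shaft 4 → shaft 5 (chain, 26/13): 42 ÷ 2 = 21 RPM
shaft 5 → the final shaft (chain, 35/20): 21 ÷ 1.75 = 12 RPM

12 RPM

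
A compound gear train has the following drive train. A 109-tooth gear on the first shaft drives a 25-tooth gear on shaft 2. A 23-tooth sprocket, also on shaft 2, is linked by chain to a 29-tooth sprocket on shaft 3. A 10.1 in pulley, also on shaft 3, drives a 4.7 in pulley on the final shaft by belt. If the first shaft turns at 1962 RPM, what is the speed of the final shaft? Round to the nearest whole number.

14579 RPM

the first shaft → shaft 2 (gear mesh, 25/109): 1962 ÷ 0.22936 = 8554.3 RPM
shaft 2 → shaft 3 (chain, 29/23): 8554.3 ÷ 1.2609 = 6784.5 RPM
shaft 3 → the final shaft (belt, 4.7/10.1): 6784.5 ÷ 0.46535 = 14579 RPM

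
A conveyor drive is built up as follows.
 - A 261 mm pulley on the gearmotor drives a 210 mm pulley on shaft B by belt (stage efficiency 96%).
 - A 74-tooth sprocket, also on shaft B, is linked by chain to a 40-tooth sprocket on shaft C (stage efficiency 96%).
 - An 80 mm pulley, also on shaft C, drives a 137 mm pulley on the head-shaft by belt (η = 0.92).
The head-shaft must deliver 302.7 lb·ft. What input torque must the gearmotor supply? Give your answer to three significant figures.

479 lb·ft

Overall ratio R = 0.8046 × 0.54054 × 1.7125 = 0.7448; overall efficiency η = 0.96 × 0.96 × 0.92 = 0.8479.
Input torque = output torque / (R × η) = 302.7 / (0.7448 × 0.8479) = 479.34 lb·ft.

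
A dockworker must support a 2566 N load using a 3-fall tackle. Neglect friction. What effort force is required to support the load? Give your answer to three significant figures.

Block-and-tackle MA = number of supporting rope parts = 3.
Effort = load / MA = 2566 / 3 = 855.33 N.

855 N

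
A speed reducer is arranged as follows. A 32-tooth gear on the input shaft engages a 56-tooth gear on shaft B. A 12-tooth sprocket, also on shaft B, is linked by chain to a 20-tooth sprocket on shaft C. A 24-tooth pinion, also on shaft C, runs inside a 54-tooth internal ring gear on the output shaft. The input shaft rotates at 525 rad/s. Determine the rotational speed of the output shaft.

the input shaft → shaft B (gear mesh, 56/32): 525 ÷ 1.75 = 300 rad/s
shaft B → shaft C (chain, 20/12): 300 ÷ 1.6667 = 180 rad/s
shaft C → the output shaft (internal gear, 54/24): 180 ÷ 2.25 = 80 rad/s

80 rad/s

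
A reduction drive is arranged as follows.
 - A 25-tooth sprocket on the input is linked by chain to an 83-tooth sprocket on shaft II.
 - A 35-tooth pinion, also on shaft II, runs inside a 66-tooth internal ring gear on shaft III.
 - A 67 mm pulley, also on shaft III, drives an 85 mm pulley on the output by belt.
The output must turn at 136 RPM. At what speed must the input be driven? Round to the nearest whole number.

1080 RPM

Overall ratio R = 3.32 × 1.8857 × 1.2687 = 7.9425.
Required input speed = output speed × R = 136 × 7.9425 = 1080.2 RPM.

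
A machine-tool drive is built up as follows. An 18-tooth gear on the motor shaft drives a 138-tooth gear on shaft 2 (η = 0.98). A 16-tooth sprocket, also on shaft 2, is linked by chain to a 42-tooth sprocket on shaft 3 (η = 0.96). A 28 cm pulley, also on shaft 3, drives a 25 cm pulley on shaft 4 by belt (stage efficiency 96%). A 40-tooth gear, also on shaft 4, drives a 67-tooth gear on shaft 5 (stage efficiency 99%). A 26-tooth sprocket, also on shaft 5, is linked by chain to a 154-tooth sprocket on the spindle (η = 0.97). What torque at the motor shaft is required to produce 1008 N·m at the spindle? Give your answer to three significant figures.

6.52 N·m

Overall ratio R = 7.6667 × 2.625 × 0.89286 × 1.675 × 5.9231 = 178.27; overall efficiency η = 0.98 × 0.96 × 0.96 × 0.99 × 0.97 = 0.8673.
Input torque = output torque / (R × η) = 1008 / (178.27 × 0.8673) = 6.5194 N·m.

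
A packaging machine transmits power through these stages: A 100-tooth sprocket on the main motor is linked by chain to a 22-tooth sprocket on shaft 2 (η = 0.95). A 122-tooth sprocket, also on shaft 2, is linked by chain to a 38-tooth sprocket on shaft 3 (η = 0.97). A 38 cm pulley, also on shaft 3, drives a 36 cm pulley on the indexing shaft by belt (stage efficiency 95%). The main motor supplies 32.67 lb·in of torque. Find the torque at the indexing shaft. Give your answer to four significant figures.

After the chain (22/100): 32.67 × 0.22 × 0.95 = 6.828 lb·in
After the chain (38/122): 6.828 × 0.31148 × 0.97 = 2.063 lb·in
After the belt (36/38): 2.063 × 0.94737 × 0.95 = 1.8567 lb·in

1.857 lb·in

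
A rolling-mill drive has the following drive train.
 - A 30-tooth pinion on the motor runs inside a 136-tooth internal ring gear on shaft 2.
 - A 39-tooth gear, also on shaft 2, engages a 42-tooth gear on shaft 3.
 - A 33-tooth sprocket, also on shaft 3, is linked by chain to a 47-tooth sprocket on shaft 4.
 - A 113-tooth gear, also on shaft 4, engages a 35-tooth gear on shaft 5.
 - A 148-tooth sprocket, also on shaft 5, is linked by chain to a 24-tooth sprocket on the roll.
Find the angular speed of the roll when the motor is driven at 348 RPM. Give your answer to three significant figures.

996 RPM

Internal gear: ratio = 136/30 = 4.5333, so shaft 2 turns at 348 / 4.5333 = 76.765 RPM.
Gear mesh: ratio = 42/39 = 1.0769, so shaft 3 turns at 76.765 / 1.0769 = 71.282 RPM.
Chain: ratio = 47/33 = 1.4242, so shaft 4 turns at 71.282 / 1.4242 = 50.049 RPM.
Gear mesh: ratio = 35/113 = 0.30973, so shaft 5 turns at 50.049 / 0.30973 = 161.59 RPM.
Chain: ratio = 24/148 = 0.16216, so the roll turns at 161.59 / 0.16216 = 996.45 RPM.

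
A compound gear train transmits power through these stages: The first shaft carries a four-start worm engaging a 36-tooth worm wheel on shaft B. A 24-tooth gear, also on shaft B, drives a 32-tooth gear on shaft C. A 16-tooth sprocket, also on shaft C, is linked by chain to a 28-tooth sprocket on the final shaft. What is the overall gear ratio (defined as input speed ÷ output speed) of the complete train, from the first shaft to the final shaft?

Each stage contributes driven/driver: worm 36/4 = 9, gear mesh 32/24 = 1.3333, chain 28/16 = 1.75.
Overall: 9 × 1.3333 × 1.75 = 21.

21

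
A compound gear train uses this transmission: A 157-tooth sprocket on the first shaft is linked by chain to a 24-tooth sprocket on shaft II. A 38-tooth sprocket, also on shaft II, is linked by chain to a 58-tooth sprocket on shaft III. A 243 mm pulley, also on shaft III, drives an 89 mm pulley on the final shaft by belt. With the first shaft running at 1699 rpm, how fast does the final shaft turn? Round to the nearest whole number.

chain 24/157 = 0.15287 → 1699/0.15287 = 11114 rpm
chain 58/38 = 1.5263 → 11114/1.5263 = 7281.8 rpm
belt 89/243 = 0.36626 → 7281.8/0.36626 = 19882 rpm

19882 rpm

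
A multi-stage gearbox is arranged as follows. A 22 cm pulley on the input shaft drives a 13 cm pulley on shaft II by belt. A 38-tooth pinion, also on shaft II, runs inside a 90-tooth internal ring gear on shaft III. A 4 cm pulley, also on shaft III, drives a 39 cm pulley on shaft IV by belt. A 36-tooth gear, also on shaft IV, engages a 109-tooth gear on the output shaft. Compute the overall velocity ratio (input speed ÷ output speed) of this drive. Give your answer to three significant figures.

Each stage contributes driven/driver: belt 13/22 = 0.59091, internal gear 90/38 = 2.3684, belt 39/4 = 9.75, gear mesh 109/36 = 3.0278.
Overall: 0.59091 × 2.3684 × 9.75 × 3.0278 = 41.315.

41.3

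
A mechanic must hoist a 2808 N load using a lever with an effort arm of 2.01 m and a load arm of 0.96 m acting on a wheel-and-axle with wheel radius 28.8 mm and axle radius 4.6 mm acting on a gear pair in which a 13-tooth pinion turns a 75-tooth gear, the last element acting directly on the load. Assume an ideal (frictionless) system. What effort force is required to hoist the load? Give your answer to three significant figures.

Lever MA = effort arm / load arm = 2.01/0.96 = 2.0938.
Wheel-and-axle MA = R/r = 28.8/4.6 = 6.2609.
Gear pair MA = 75/13 = 5.7692.
Combined ideal MA = 2.0938 × 6.2609 × 5.7692 = 75.627.
Effort = load / MA = 2808 / 75.627 = 37.13 N.

37.1 N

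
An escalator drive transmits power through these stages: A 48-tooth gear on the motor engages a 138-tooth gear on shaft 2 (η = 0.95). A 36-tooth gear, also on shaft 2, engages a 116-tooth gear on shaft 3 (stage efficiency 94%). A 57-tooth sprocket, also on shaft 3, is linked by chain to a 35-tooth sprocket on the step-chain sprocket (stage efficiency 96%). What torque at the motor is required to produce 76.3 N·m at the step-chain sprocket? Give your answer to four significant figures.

15.65 N·m

Overall ratio R = 2.875 × 3.2222 × 0.61404 = 5.6884; overall efficiency η = 0.95 × 0.94 × 0.96 = 0.8573.
Input torque = output torque / (R × η) = 76.3 / (5.6884 × 0.8573) = 15.646 N·m.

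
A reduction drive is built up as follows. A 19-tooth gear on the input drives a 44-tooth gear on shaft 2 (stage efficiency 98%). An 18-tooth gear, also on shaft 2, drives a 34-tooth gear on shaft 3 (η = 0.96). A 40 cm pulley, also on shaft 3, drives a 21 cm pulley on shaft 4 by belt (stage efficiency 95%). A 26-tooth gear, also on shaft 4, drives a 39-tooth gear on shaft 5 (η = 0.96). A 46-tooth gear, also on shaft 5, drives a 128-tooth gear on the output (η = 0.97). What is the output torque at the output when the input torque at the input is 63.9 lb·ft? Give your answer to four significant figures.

After the gear mesh (44/19): 63.9 × 2.3158 × 0.98 = 145.02 lb·ft
After the gear mesh (34/18): 145.02 × 1.8889 × 0.96 = 262.97 lb·ft
After the belt (21/40): 262.97 × 0.525 × 0.95 = 131.16 lb·ft
After the gear mesh (39/26): 131.16 × 1.5 × 0.96 = 188.86 lb·ft
After the gear mesh (128/46): 188.86 × 2.7826 × 0.97 = 509.77 lb·ft

509.8 lb·ft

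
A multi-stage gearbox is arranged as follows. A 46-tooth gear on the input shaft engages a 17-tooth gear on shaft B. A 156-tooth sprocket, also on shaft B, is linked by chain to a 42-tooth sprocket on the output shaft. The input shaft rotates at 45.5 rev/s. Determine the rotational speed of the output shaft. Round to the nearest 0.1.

the input shaft → shaft B (gear mesh, 17/46): 45.5 ÷ 0.36957 = 123.12 rev/s
shaft B → the output shaft (chain, 42/156): 123.12 ÷ 0.26923 = 457.29 rev/s

457.3 rev/s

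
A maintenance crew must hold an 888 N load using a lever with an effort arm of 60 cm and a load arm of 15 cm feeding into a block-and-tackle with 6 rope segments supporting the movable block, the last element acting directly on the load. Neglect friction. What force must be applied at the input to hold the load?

37 N

Lever MA = effort arm / load arm = 60/15 = 4.
Block-and-tackle MA = number of supporting rope parts = 6.
Combined ideal MA = 4 × 6 = 24.
Effort = load / MA = 888 / 24 = 37 N.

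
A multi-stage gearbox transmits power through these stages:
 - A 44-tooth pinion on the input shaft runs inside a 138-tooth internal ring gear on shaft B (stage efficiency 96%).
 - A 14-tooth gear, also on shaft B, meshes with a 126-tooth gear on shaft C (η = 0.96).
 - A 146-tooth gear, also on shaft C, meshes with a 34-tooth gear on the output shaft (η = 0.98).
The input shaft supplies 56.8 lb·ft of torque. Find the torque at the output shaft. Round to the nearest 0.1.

337.2 lb·ft

After the internal gear (138/44): 56.8 × 3.1364 × 0.96 = 171.02 lb·ft
After the gear mesh (126/14): 171.02 × 9 × 0.96 = 1477.6 lb·ft
After the gear mesh (34/146): 1477.6 × 0.23288 × 0.98 = 337.22 lb·ft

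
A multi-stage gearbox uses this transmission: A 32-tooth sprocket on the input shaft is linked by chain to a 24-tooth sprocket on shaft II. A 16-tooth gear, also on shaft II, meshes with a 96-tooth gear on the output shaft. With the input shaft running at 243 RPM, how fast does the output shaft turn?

54 RPM

Chain: ratio = 24/32 = 0.75, so shaft II turns at 243 / 0.75 = 324 RPM.
Gear mesh: ratio = 96/16 = 6, so the output shaft turns at 324 / 6 = 54 RPM.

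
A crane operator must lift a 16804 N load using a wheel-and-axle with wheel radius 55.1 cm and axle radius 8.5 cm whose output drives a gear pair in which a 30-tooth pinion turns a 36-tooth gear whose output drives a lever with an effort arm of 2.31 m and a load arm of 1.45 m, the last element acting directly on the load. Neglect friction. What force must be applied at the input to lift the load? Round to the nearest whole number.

1356 N

Wheel-and-axle MA = R/r = 55.1/8.5 = 6.4824.
Gear pair MA = 36/30 = 1.2.
Lever MA = effort arm / load arm = 2.31/1.45 = 1.5931.
Combined ideal MA = 6.4824 × 1.2 × 1.5931 = 12.392.
Effort = load / MA = 16804 / 12.392 = 1356 N.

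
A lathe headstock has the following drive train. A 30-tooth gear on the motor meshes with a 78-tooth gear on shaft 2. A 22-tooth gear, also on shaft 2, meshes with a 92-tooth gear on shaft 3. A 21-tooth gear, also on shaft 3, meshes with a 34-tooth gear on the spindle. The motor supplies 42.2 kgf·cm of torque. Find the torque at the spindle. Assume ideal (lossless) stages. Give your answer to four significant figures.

After the gear mesh (78/30): 42.2 × 2.6 = 109.72 kgf·cm
After the gear mesh (92/22): 109.72 × 4.1818 = 458.83 kgf·cm
After the gear mesh (34/21): 458.83 × 1.619 = 742.87 kgf·cm

742.9 kgf·cm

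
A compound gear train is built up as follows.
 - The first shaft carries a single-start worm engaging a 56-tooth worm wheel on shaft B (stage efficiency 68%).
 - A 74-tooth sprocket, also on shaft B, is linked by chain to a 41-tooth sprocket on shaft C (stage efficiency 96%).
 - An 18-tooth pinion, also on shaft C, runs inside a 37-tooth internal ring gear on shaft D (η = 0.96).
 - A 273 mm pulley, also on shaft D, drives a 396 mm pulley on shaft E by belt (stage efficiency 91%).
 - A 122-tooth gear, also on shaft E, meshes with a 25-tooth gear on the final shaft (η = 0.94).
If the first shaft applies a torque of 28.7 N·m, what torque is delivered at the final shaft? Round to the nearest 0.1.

291.7 N·m

After the worm (56/1): 28.7 × 56 × 0.68 = 1092.9 N·m
After the chain (41/74): 1092.9 × 0.55405 × 0.96 = 581.3 N·m
After the internal gear (37/18): 581.3 × 2.0556 × 0.96 = 1147.1 N·m
After the belt (396/273): 1147.1 × 1.4505 × 0.91 = 1514.2 N·m
After the gear mesh (25/122): 1514.2 × 0.20492 × 0.94 = 291.67 N·m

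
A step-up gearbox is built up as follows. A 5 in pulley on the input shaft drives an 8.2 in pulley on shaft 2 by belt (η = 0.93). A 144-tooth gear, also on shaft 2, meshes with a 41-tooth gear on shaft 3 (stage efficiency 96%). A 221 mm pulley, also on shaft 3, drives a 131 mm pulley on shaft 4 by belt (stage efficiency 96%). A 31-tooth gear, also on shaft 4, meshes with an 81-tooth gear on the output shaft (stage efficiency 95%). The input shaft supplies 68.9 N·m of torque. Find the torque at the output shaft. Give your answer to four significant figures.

40.57 N·m

After the belt (8.2/5): 68.9 × 1.64 × 0.93 = 105.09 N·m
After the gear mesh (41/144): 105.09 × 0.28472 × 0.96 = 28.724 N·m
After the belt (131/221): 28.724 × 0.59276 × 0.96 = 16.345 N·m
After the gear mesh (81/31): 16.345 × 2.6129 × 0.95 = 40.573 N·m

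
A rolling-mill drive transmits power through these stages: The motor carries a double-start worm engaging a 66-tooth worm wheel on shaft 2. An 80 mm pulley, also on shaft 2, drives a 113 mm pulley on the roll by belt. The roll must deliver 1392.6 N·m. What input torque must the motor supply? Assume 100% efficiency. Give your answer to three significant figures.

29.9 N·m

Overall ratio R = 33 × 1.4125 = 46.613.
Input torque = output torque / R = 1392.6 / 46.613 = 29.876 N·m.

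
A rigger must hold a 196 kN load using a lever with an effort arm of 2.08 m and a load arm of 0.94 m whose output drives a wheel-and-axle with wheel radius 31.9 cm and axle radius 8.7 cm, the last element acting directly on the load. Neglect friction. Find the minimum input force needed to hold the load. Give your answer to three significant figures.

24.2 kN

Lever MA = effort arm / load arm = 2.08/0.94 = 2.2128.
Wheel-and-axle MA = R/r = 31.9/8.7 = 3.6667.
Combined ideal MA = 2.2128 × 3.6667 = 8.1135.
Effort = load / MA = 196 / 8.1135 = 24.157 kN.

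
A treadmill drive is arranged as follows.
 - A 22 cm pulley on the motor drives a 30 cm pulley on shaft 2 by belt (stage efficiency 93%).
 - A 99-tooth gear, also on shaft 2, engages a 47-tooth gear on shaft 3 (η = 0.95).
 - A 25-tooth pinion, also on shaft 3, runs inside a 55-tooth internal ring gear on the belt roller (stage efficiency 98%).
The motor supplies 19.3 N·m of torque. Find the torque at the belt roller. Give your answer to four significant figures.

Belt: ratio = 30/22 = 1.3636; torque at shaft 2 = 19.3 × 1.3636 × 0.93 = 24.476 N·m.
Gear mesh: ratio = 47/99 = 0.47475; torque at shaft 3 = 24.476 × 0.47475 × 0.95 = 11.039 N·m.
Internal gear: ratio = 55/25 = 2.2; torque at the belt roller = 11.039 × 2.2 × 0.98 = 23.8 N·m.

23.80 N·m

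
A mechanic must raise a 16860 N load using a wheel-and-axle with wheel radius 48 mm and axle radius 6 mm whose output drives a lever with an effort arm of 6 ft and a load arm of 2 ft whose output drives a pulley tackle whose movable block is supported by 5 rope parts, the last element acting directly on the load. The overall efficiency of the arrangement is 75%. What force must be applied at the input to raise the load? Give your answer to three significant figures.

187 N

Wheel-and-axle MA = R/r = 48/6 = 8.
Lever MA = effort arm / load arm = 6/2 = 3.
Block-and-tackle MA = number of supporting rope parts = 5.
Combined ideal MA = 8 × 3 × 5 = 120.
Actual MA = 120 × 0.75 = 90.
Effort = load / actual MA = 16860 / 90 = 187.33 N.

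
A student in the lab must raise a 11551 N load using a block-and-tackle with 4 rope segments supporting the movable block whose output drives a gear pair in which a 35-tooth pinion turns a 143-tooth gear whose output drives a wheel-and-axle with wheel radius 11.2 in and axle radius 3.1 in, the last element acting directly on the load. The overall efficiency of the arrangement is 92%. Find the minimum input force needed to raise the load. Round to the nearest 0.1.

212.6 N

Block-and-tackle MA = number of supporting rope parts = 4.
Gear pair MA = 143/35 = 4.0857.
Wheel-and-axle MA = R/r = 11.2/3.1 = 3.6129.
Combined ideal MA = 4 × 4.0857 × 3.6129 = 59.045.
Actual MA = 59.045 × 0.92 = 54.322.
Effort = load / actual MA = 11551 / 54.322 = 212.64 N.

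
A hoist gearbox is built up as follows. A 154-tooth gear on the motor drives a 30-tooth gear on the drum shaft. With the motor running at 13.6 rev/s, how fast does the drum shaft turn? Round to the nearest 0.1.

gear mesh 30/154 = 0.19481 → 13.6/0.19481 = 69.813 rev/s

69.8 rev/s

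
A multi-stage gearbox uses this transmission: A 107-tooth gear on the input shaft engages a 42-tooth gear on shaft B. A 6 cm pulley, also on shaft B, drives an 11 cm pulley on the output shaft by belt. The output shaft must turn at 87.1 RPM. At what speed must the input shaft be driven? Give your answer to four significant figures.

62.68 RPM

Overall ratio R = 0.39252 × 1.8333 = 0.71963.
Required input speed = output speed × R = 87.1 × 0.71963 = 62.679 RPM.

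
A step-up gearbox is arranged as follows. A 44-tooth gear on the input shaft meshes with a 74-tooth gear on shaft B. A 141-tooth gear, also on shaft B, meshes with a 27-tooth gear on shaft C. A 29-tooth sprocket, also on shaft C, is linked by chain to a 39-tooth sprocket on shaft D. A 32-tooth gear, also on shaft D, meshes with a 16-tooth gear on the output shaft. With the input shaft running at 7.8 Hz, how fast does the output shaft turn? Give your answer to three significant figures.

36.0 Hz

gear mesh 74/44 = 1.6818 → 7.8/1.6818 = 4.6378 Hz
gear mesh 27/141 = 0.19149 → 4.6378/0.19149 = 24.22 Hz
chain 39/29 = 1.3448 → 24.22/1.3448 = 18.01 Hz
gear mesh 16/32 = 0.5 → 18.01/0.5 = 36.019 Hz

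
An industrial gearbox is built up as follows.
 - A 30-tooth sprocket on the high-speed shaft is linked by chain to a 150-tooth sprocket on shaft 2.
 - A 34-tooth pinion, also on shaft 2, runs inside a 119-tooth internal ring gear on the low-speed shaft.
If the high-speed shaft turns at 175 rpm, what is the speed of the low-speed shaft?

10 rpm

the high-speed shaft → shaft 2 (chain, 150/30): 175 ÷ 5 = 35 rpm
shaft 2 → the low-speed shaft (internal gear, 119/34): 35 ÷ 3.5 = 10 rpm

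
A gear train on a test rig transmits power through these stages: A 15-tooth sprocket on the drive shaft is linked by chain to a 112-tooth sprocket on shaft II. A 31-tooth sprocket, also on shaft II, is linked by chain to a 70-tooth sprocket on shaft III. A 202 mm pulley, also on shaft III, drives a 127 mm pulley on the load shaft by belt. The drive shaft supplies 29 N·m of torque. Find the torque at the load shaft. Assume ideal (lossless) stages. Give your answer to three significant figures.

After the chain (112/15): 29 × 7.4667 = 216.53 N·m
After the chain (70/31): 216.53 × 2.2581 = 488.95 N·m
After the belt (127/202): 488.95 × 0.62871 = 307.41 N·m

307 N·m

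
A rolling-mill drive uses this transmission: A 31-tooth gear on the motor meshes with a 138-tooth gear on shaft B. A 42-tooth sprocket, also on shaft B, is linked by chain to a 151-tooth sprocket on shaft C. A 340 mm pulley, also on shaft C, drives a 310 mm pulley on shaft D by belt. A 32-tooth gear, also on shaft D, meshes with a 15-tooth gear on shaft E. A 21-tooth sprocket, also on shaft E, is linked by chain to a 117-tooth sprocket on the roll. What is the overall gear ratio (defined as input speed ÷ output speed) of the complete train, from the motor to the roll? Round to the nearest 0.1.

38.1

Each stage contributes driven/driver: gear mesh 138/31 = 4.4516, chain 151/42 = 3.5952, belt 310/340 = 0.91176, gear mesh 15/32 = 0.46875, chain 117/21 = 5.5714.
Overall: 4.4516 × 3.5952 × 0.91176 × 0.46875 × 5.5714 = 38.11.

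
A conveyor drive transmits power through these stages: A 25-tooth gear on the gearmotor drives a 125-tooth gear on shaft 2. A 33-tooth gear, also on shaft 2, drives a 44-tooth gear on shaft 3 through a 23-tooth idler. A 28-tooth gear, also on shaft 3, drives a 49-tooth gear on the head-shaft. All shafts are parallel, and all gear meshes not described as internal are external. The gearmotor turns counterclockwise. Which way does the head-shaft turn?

counterclockwise

the gearmotor → shaft 2: external mesh, 1 reversal → CW.
shaft 2 → shaft 3: driver → idler → driven is 2 external meshes, 2 reversals → CW.
shaft 3 → the head-shaft: external mesh, 1 reversal → CCW.
4 reversals in total — an even number — so the head-shaft turns the same way as the gearmotor.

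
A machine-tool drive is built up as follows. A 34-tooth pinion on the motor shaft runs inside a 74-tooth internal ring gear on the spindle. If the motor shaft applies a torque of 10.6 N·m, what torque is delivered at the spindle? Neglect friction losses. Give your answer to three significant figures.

23.1 N·m

After the internal gear (74/34): 10.6 × 2.1765 = 23.071 N·m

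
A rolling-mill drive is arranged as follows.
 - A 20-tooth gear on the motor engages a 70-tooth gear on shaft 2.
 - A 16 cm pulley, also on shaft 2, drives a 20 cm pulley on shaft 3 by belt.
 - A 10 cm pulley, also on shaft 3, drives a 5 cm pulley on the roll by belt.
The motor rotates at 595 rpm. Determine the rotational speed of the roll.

272 rpm

gear mesh 70/20 = 3.5 → 595/3.5 = 170 rpm
belt 20/16 = 1.25 → 170/1.25 = 136 rpm
belt 5/10 = 0.5 → 136/0.5 = 272 rpm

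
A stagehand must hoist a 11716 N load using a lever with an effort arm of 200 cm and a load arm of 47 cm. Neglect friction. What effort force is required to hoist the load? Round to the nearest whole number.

Lever MA = effort arm / load arm = 200/47 = 4.2553.
Effort = load / MA = 11716 / 4.2553 = 2753.3 N.

2753 N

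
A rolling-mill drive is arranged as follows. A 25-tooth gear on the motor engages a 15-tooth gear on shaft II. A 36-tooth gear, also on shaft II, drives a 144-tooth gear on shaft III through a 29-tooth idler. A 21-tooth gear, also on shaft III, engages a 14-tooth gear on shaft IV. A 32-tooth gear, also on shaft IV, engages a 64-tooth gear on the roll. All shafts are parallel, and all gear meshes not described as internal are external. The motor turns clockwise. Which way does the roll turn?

counterclockwise

the motor → shaft II: external mesh, 1 reversal → CCW.
shaft II → shaft III: driver → idler → driven is 2 external meshes, 2 reversals → CCW.
shaft III → shaft IV: external mesh, 1 reversal → CW.
shaft IV → the roll: external mesh, 1 reversal → CCW.
5 reversals in total — an odd number — so the roll turns opposite to the motor.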